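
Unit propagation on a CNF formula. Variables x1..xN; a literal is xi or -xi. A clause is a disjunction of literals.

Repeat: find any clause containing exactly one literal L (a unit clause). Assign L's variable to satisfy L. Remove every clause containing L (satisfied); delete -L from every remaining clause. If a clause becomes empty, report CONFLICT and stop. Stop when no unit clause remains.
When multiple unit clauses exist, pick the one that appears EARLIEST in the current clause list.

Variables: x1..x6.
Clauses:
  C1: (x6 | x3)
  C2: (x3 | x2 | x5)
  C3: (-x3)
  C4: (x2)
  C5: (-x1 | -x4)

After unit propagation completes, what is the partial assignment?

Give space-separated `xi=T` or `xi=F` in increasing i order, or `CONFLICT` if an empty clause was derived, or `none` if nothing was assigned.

Answer: x2=T x3=F x6=T

Derivation:
unit clause [-3] forces x3=F; simplify:
  drop 3 from [6, 3] -> [6]
  drop 3 from [3, 2, 5] -> [2, 5]
  satisfied 1 clause(s); 4 remain; assigned so far: [3]
unit clause [6] forces x6=T; simplify:
  satisfied 1 clause(s); 3 remain; assigned so far: [3, 6]
unit clause [2] forces x2=T; simplify:
  satisfied 2 clause(s); 1 remain; assigned so far: [2, 3, 6]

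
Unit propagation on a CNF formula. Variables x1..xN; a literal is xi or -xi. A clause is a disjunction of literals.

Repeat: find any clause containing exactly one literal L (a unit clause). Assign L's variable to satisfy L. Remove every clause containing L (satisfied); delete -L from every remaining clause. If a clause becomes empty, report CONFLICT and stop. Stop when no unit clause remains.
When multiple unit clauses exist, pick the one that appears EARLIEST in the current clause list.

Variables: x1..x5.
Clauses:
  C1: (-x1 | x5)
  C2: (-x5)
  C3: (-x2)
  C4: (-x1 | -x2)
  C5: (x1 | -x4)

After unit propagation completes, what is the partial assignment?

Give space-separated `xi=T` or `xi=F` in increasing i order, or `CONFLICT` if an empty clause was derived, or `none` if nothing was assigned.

Answer: x1=F x2=F x4=F x5=F

Derivation:
unit clause [-5] forces x5=F; simplify:
  drop 5 from [-1, 5] -> [-1]
  satisfied 1 clause(s); 4 remain; assigned so far: [5]
unit clause [-1] forces x1=F; simplify:
  drop 1 from [1, -4] -> [-4]
  satisfied 2 clause(s); 2 remain; assigned so far: [1, 5]
unit clause [-2] forces x2=F; simplify:
  satisfied 1 clause(s); 1 remain; assigned so far: [1, 2, 5]
unit clause [-4] forces x4=F; simplify:
  satisfied 1 clause(s); 0 remain; assigned so far: [1, 2, 4, 5]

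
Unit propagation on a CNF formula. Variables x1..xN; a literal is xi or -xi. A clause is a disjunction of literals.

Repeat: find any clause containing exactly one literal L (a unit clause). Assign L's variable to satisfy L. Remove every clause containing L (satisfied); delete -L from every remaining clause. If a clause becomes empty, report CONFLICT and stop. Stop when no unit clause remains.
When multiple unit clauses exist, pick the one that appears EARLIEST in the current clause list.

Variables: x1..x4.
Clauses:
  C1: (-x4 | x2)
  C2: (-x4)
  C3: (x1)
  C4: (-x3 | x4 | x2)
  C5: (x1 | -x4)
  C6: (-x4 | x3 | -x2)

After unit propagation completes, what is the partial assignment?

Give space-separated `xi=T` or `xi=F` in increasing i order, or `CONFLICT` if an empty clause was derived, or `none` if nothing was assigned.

Answer: x1=T x4=F

Derivation:
unit clause [-4] forces x4=F; simplify:
  drop 4 from [-3, 4, 2] -> [-3, 2]
  satisfied 4 clause(s); 2 remain; assigned so far: [4]
unit clause [1] forces x1=T; simplify:
  satisfied 1 clause(s); 1 remain; assigned so far: [1, 4]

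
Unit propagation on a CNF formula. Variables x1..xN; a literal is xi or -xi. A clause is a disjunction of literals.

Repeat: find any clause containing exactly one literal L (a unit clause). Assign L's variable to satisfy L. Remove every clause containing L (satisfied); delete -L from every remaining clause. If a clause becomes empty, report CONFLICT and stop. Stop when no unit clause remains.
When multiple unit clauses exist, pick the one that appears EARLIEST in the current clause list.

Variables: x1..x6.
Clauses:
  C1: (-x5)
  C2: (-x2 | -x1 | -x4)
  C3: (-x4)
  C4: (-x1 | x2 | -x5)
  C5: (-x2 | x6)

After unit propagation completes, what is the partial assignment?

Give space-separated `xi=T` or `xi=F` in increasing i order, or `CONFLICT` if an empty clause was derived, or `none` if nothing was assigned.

unit clause [-5] forces x5=F; simplify:
  satisfied 2 clause(s); 3 remain; assigned so far: [5]
unit clause [-4] forces x4=F; simplify:
  satisfied 2 clause(s); 1 remain; assigned so far: [4, 5]

Answer: x4=F x5=F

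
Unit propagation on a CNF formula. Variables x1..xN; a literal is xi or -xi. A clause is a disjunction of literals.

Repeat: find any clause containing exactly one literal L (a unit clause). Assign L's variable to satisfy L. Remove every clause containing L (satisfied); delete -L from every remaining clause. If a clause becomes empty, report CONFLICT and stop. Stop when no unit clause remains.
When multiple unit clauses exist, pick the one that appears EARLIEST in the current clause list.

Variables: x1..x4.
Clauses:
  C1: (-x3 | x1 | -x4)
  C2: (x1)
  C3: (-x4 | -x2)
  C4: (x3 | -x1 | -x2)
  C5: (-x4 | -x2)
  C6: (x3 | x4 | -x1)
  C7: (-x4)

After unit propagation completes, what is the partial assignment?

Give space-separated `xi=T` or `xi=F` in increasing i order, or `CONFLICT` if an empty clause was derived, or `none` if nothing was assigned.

unit clause [1] forces x1=T; simplify:
  drop -1 from [3, -1, -2] -> [3, -2]
  drop -1 from [3, 4, -1] -> [3, 4]
  satisfied 2 clause(s); 5 remain; assigned so far: [1]
unit clause [-4] forces x4=F; simplify:
  drop 4 from [3, 4] -> [3]
  satisfied 3 clause(s); 2 remain; assigned so far: [1, 4]
unit clause [3] forces x3=T; simplify:
  satisfied 2 clause(s); 0 remain; assigned so far: [1, 3, 4]

Answer: x1=T x3=T x4=F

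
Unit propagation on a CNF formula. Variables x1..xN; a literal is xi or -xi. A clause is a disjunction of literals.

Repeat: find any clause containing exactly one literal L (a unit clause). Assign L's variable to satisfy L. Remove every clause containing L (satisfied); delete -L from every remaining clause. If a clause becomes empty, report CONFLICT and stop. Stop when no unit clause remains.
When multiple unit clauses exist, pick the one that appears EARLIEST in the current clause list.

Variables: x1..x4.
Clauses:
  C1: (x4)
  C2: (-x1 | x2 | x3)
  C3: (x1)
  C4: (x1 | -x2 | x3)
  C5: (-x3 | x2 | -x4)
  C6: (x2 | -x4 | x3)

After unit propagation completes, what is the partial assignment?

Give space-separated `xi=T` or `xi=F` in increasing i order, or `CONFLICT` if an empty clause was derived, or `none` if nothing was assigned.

unit clause [4] forces x4=T; simplify:
  drop -4 from [-3, 2, -4] -> [-3, 2]
  drop -4 from [2, -4, 3] -> [2, 3]
  satisfied 1 clause(s); 5 remain; assigned so far: [4]
unit clause [1] forces x1=T; simplify:
  drop -1 from [-1, 2, 3] -> [2, 3]
  satisfied 2 clause(s); 3 remain; assigned so far: [1, 4]

Answer: x1=T x4=T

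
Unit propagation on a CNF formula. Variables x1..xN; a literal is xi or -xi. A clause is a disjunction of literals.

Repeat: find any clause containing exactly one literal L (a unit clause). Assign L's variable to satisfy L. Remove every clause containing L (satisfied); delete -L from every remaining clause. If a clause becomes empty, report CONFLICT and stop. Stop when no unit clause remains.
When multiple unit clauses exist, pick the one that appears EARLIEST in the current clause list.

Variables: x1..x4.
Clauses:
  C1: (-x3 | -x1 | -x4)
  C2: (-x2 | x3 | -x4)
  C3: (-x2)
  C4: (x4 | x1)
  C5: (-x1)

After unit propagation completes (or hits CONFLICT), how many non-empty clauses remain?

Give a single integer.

Answer: 0

Derivation:
unit clause [-2] forces x2=F; simplify:
  satisfied 2 clause(s); 3 remain; assigned so far: [2]
unit clause [-1] forces x1=F; simplify:
  drop 1 from [4, 1] -> [4]
  satisfied 2 clause(s); 1 remain; assigned so far: [1, 2]
unit clause [4] forces x4=T; simplify:
  satisfied 1 clause(s); 0 remain; assigned so far: [1, 2, 4]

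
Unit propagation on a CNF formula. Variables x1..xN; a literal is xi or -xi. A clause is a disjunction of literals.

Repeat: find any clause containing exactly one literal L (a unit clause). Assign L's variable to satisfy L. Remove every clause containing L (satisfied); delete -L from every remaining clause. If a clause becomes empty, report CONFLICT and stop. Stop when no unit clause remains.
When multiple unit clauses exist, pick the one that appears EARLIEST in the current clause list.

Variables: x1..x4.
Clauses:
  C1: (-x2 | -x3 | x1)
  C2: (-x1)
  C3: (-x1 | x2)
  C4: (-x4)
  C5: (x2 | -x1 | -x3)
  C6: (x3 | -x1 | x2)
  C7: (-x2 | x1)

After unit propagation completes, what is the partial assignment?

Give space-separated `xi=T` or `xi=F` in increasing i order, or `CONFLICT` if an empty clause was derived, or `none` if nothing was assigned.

unit clause [-1] forces x1=F; simplify:
  drop 1 from [-2, -3, 1] -> [-2, -3]
  drop 1 from [-2, 1] -> [-2]
  satisfied 4 clause(s); 3 remain; assigned so far: [1]
unit clause [-4] forces x4=F; simplify:
  satisfied 1 clause(s); 2 remain; assigned so far: [1, 4]
unit clause [-2] forces x2=F; simplify:
  satisfied 2 clause(s); 0 remain; assigned so far: [1, 2, 4]

Answer: x1=F x2=F x4=F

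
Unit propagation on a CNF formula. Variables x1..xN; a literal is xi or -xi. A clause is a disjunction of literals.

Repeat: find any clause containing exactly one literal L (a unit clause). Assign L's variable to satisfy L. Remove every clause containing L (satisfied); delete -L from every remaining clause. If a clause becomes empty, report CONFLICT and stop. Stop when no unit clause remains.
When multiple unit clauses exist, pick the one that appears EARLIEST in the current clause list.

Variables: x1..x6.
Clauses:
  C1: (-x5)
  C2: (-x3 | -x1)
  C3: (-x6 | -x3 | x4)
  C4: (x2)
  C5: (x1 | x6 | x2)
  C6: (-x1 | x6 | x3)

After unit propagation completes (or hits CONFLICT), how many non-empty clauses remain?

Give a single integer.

Answer: 3

Derivation:
unit clause [-5] forces x5=F; simplify:
  satisfied 1 clause(s); 5 remain; assigned so far: [5]
unit clause [2] forces x2=T; simplify:
  satisfied 2 clause(s); 3 remain; assigned so far: [2, 5]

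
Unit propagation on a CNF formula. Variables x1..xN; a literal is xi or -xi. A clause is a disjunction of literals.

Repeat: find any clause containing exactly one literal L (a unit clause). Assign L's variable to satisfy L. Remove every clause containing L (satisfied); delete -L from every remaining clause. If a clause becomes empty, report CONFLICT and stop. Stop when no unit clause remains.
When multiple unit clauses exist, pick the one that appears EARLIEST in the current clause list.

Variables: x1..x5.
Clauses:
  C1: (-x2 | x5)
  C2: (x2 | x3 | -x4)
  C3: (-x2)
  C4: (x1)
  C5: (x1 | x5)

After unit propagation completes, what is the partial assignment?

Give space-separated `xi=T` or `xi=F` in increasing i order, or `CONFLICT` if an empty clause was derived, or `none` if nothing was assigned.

unit clause [-2] forces x2=F; simplify:
  drop 2 from [2, 3, -4] -> [3, -4]
  satisfied 2 clause(s); 3 remain; assigned so far: [2]
unit clause [1] forces x1=T; simplify:
  satisfied 2 clause(s); 1 remain; assigned so far: [1, 2]

Answer: x1=T x2=F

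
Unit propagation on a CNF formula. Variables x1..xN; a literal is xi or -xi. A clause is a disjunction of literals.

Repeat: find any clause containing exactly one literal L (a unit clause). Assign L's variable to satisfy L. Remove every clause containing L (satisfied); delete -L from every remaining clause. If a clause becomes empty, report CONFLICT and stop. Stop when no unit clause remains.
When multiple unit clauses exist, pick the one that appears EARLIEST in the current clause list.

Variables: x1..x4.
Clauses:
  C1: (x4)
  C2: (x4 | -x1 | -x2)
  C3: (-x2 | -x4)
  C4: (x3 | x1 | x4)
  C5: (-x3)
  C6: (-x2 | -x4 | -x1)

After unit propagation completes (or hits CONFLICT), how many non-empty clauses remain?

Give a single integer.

unit clause [4] forces x4=T; simplify:
  drop -4 from [-2, -4] -> [-2]
  drop -4 from [-2, -4, -1] -> [-2, -1]
  satisfied 3 clause(s); 3 remain; assigned so far: [4]
unit clause [-2] forces x2=F; simplify:
  satisfied 2 clause(s); 1 remain; assigned so far: [2, 4]
unit clause [-3] forces x3=F; simplify:
  satisfied 1 clause(s); 0 remain; assigned so far: [2, 3, 4]

Answer: 0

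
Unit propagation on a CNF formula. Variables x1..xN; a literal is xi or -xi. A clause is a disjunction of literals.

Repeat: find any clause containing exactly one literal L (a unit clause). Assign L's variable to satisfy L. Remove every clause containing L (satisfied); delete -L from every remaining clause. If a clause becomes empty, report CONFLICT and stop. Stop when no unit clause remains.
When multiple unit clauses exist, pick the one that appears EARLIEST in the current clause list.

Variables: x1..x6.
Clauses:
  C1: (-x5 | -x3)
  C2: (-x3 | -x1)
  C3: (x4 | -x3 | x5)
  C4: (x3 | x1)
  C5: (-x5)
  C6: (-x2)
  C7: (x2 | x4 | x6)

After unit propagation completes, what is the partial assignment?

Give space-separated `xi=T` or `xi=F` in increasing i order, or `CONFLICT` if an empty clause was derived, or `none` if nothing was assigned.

unit clause [-5] forces x5=F; simplify:
  drop 5 from [4, -3, 5] -> [4, -3]
  satisfied 2 clause(s); 5 remain; assigned so far: [5]
unit clause [-2] forces x2=F; simplify:
  drop 2 from [2, 4, 6] -> [4, 6]
  satisfied 1 clause(s); 4 remain; assigned so far: [2, 5]

Answer: x2=F x5=F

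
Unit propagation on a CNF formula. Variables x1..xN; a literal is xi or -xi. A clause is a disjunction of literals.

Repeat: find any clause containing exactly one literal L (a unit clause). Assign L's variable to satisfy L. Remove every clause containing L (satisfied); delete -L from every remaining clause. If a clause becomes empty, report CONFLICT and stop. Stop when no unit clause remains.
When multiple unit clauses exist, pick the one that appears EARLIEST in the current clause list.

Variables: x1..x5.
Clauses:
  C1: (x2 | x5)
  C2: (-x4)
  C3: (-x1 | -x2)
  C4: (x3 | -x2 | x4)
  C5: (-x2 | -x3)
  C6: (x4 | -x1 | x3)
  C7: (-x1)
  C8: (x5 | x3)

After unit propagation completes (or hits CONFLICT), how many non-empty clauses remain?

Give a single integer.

Answer: 4

Derivation:
unit clause [-4] forces x4=F; simplify:
  drop 4 from [3, -2, 4] -> [3, -2]
  drop 4 from [4, -1, 3] -> [-1, 3]
  satisfied 1 clause(s); 7 remain; assigned so far: [4]
unit clause [-1] forces x1=F; simplify:
  satisfied 3 clause(s); 4 remain; assigned so far: [1, 4]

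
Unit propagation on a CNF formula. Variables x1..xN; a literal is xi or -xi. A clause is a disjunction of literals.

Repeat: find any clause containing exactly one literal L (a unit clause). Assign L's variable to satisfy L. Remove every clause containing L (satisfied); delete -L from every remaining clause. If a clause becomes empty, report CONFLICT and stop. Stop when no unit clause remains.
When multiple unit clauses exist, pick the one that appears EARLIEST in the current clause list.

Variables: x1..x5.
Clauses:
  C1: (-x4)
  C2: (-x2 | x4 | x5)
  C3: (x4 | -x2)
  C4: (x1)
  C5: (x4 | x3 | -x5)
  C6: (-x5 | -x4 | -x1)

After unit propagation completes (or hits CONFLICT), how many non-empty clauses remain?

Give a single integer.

unit clause [-4] forces x4=F; simplify:
  drop 4 from [-2, 4, 5] -> [-2, 5]
  drop 4 from [4, -2] -> [-2]
  drop 4 from [4, 3, -5] -> [3, -5]
  satisfied 2 clause(s); 4 remain; assigned so far: [4]
unit clause [-2] forces x2=F; simplify:
  satisfied 2 clause(s); 2 remain; assigned so far: [2, 4]
unit clause [1] forces x1=T; simplify:
  satisfied 1 clause(s); 1 remain; assigned so far: [1, 2, 4]

Answer: 1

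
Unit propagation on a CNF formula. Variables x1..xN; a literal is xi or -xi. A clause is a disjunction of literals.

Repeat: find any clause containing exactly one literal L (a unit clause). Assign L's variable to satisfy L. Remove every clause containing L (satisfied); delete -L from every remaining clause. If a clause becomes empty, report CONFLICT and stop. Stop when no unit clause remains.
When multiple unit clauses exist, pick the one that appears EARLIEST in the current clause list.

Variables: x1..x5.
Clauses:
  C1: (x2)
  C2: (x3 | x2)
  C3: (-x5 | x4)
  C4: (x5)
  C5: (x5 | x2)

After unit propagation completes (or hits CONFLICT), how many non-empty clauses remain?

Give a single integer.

unit clause [2] forces x2=T; simplify:
  satisfied 3 clause(s); 2 remain; assigned so far: [2]
unit clause [5] forces x5=T; simplify:
  drop -5 from [-5, 4] -> [4]
  satisfied 1 clause(s); 1 remain; assigned so far: [2, 5]
unit clause [4] forces x4=T; simplify:
  satisfied 1 clause(s); 0 remain; assigned so far: [2, 4, 5]

Answer: 0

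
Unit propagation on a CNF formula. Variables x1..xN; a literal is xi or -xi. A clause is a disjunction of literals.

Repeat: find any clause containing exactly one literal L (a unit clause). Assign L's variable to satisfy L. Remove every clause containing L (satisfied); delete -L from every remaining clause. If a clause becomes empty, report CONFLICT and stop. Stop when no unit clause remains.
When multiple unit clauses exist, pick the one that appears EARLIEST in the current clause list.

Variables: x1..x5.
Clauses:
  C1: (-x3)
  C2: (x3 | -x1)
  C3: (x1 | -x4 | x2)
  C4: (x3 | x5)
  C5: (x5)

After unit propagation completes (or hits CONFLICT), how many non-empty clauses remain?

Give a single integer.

unit clause [-3] forces x3=F; simplify:
  drop 3 from [3, -1] -> [-1]
  drop 3 from [3, 5] -> [5]
  satisfied 1 clause(s); 4 remain; assigned so far: [3]
unit clause [-1] forces x1=F; simplify:
  drop 1 from [1, -4, 2] -> [-4, 2]
  satisfied 1 clause(s); 3 remain; assigned so far: [1, 3]
unit clause [5] forces x5=T; simplify:
  satisfied 2 clause(s); 1 remain; assigned so far: [1, 3, 5]

Answer: 1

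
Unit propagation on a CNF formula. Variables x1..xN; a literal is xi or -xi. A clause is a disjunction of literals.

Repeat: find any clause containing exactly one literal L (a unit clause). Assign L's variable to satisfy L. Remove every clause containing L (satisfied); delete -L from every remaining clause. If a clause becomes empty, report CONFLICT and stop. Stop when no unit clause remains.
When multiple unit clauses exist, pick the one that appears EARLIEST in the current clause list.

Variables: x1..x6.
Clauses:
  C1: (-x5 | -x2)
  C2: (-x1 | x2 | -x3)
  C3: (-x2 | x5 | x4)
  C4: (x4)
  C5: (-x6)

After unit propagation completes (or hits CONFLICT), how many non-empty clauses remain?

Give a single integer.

unit clause [4] forces x4=T; simplify:
  satisfied 2 clause(s); 3 remain; assigned so far: [4]
unit clause [-6] forces x6=F; simplify:
  satisfied 1 clause(s); 2 remain; assigned so far: [4, 6]

Answer: 2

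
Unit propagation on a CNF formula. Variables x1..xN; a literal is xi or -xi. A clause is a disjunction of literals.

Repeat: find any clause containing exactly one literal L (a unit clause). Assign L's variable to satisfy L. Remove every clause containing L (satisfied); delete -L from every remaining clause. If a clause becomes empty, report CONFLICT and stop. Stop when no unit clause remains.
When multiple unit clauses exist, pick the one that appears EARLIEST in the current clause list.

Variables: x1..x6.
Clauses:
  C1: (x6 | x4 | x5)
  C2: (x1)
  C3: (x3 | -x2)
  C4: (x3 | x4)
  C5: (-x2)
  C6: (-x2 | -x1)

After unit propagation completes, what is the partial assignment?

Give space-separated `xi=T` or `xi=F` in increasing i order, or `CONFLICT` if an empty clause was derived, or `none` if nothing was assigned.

unit clause [1] forces x1=T; simplify:
  drop -1 from [-2, -1] -> [-2]
  satisfied 1 clause(s); 5 remain; assigned so far: [1]
unit clause [-2] forces x2=F; simplify:
  satisfied 3 clause(s); 2 remain; assigned so far: [1, 2]

Answer: x1=T x2=F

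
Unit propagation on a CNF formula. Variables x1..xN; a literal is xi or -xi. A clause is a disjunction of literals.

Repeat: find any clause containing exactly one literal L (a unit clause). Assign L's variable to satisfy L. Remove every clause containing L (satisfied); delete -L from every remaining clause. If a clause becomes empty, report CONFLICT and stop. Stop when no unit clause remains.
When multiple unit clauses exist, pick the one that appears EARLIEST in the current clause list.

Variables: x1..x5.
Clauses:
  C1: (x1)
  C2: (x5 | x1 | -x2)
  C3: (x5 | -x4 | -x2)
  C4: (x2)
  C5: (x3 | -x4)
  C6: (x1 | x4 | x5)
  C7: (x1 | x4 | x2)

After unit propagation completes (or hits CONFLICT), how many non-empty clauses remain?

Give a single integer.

unit clause [1] forces x1=T; simplify:
  satisfied 4 clause(s); 3 remain; assigned so far: [1]
unit clause [2] forces x2=T; simplify:
  drop -2 from [5, -4, -2] -> [5, -4]
  satisfied 1 clause(s); 2 remain; assigned so far: [1, 2]

Answer: 2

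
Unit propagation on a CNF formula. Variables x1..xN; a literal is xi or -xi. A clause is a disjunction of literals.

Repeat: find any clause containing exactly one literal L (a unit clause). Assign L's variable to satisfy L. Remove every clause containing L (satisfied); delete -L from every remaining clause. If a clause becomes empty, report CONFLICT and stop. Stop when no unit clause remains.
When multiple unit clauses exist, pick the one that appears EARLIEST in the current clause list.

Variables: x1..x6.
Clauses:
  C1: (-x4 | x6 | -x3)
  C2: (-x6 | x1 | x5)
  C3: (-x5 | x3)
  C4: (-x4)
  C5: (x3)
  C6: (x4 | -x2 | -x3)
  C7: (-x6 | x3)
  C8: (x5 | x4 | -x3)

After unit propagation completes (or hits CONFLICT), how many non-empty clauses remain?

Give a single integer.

Answer: 0

Derivation:
unit clause [-4] forces x4=F; simplify:
  drop 4 from [4, -2, -3] -> [-2, -3]
  drop 4 from [5, 4, -3] -> [5, -3]
  satisfied 2 clause(s); 6 remain; assigned so far: [4]
unit clause [3] forces x3=T; simplify:
  drop -3 from [-2, -3] -> [-2]
  drop -3 from [5, -3] -> [5]
  satisfied 3 clause(s); 3 remain; assigned so far: [3, 4]
unit clause [-2] forces x2=F; simplify:
  satisfied 1 clause(s); 2 remain; assigned so far: [2, 3, 4]
unit clause [5] forces x5=T; simplify:
  satisfied 2 clause(s); 0 remain; assigned so far: [2, 3, 4, 5]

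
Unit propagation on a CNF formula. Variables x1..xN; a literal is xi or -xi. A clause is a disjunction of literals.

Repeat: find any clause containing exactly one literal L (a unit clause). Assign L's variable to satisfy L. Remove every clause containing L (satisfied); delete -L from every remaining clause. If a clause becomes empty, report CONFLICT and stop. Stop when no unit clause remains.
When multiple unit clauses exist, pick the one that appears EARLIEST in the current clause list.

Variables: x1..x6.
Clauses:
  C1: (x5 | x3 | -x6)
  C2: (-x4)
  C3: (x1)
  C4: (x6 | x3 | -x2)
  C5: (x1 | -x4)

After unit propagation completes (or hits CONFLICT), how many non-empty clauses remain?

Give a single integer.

Answer: 2

Derivation:
unit clause [-4] forces x4=F; simplify:
  satisfied 2 clause(s); 3 remain; assigned so far: [4]
unit clause [1] forces x1=T; simplify:
  satisfied 1 clause(s); 2 remain; assigned so far: [1, 4]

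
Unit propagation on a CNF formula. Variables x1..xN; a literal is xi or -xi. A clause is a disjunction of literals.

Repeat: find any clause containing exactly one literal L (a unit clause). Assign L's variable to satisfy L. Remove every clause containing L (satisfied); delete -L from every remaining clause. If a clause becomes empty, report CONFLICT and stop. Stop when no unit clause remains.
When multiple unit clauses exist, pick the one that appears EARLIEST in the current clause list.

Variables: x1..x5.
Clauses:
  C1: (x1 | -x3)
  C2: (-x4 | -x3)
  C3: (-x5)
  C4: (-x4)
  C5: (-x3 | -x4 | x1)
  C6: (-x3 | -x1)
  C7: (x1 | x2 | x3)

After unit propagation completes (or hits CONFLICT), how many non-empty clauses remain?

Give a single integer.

Answer: 3

Derivation:
unit clause [-5] forces x5=F; simplify:
  satisfied 1 clause(s); 6 remain; assigned so far: [5]
unit clause [-4] forces x4=F; simplify:
  satisfied 3 clause(s); 3 remain; assigned so far: [4, 5]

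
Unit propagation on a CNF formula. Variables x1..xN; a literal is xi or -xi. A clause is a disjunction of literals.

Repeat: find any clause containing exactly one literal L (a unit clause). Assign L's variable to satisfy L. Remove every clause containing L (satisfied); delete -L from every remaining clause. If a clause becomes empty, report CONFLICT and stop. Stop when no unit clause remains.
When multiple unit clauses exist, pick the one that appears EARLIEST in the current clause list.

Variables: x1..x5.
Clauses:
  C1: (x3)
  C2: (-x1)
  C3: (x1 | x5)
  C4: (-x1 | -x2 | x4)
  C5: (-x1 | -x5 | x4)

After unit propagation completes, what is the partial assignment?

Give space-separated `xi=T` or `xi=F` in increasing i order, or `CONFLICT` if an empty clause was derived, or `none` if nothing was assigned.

unit clause [3] forces x3=T; simplify:
  satisfied 1 clause(s); 4 remain; assigned so far: [3]
unit clause [-1] forces x1=F; simplify:
  drop 1 from [1, 5] -> [5]
  satisfied 3 clause(s); 1 remain; assigned so far: [1, 3]
unit clause [5] forces x5=T; simplify:
  satisfied 1 clause(s); 0 remain; assigned so far: [1, 3, 5]

Answer: x1=F x3=T x5=T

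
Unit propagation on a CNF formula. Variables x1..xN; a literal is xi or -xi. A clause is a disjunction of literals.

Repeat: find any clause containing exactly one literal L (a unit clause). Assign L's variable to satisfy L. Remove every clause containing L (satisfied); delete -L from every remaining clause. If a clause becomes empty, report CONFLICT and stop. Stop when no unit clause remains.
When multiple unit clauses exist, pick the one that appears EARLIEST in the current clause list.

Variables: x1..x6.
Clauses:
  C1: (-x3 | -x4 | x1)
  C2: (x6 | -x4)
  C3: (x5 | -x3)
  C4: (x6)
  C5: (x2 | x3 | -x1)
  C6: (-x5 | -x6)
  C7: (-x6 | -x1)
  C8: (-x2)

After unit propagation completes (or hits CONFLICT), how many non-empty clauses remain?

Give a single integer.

unit clause [6] forces x6=T; simplify:
  drop -6 from [-5, -6] -> [-5]
  drop -6 from [-6, -1] -> [-1]
  satisfied 2 clause(s); 6 remain; assigned so far: [6]
unit clause [-5] forces x5=F; simplify:
  drop 5 from [5, -3] -> [-3]
  satisfied 1 clause(s); 5 remain; assigned so far: [5, 6]
unit clause [-3] forces x3=F; simplify:
  drop 3 from [2, 3, -1] -> [2, -1]
  satisfied 2 clause(s); 3 remain; assigned so far: [3, 5, 6]
unit clause [-1] forces x1=F; simplify:
  satisfied 2 clause(s); 1 remain; assigned so far: [1, 3, 5, 6]
unit clause [-2] forces x2=F; simplify:
  satisfied 1 clause(s); 0 remain; assigned so far: [1, 2, 3, 5, 6]

Answer: 0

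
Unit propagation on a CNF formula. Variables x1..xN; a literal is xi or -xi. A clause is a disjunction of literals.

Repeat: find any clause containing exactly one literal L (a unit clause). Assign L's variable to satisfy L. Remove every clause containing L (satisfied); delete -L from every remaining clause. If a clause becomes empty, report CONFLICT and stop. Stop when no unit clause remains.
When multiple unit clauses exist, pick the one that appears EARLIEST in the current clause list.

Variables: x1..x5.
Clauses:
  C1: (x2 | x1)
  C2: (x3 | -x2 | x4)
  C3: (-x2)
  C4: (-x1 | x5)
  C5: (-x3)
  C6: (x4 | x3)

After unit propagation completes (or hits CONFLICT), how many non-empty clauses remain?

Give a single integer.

Answer: 0

Derivation:
unit clause [-2] forces x2=F; simplify:
  drop 2 from [2, 1] -> [1]
  satisfied 2 clause(s); 4 remain; assigned so far: [2]
unit clause [1] forces x1=T; simplify:
  drop -1 from [-1, 5] -> [5]
  satisfied 1 clause(s); 3 remain; assigned so far: [1, 2]
unit clause [5] forces x5=T; simplify:
  satisfied 1 clause(s); 2 remain; assigned so far: [1, 2, 5]
unit clause [-3] forces x3=F; simplify:
  drop 3 from [4, 3] -> [4]
  satisfied 1 clause(s); 1 remain; assigned so far: [1, 2, 3, 5]
unit clause [4] forces x4=T; simplify:
  satisfied 1 clause(s); 0 remain; assigned so far: [1, 2, 3, 4, 5]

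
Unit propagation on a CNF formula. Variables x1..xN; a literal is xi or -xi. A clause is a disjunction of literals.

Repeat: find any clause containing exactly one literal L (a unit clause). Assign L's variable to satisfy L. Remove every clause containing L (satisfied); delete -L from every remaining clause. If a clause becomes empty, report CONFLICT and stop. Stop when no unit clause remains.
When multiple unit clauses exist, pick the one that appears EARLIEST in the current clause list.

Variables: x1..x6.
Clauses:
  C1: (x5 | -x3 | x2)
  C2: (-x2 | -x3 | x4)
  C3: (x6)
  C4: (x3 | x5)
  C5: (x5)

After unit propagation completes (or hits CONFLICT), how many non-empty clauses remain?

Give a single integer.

Answer: 1

Derivation:
unit clause [6] forces x6=T; simplify:
  satisfied 1 clause(s); 4 remain; assigned so far: [6]
unit clause [5] forces x5=T; simplify:
  satisfied 3 clause(s); 1 remain; assigned so far: [5, 6]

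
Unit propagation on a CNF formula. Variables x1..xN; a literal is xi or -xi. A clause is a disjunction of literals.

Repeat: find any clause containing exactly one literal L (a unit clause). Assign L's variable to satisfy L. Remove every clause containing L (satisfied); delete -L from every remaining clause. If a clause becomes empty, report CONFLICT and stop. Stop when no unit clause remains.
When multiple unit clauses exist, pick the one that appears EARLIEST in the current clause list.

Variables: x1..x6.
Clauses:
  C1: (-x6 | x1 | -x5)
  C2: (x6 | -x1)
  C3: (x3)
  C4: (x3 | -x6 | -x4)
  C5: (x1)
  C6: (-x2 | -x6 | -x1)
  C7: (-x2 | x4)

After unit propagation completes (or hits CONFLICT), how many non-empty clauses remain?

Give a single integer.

Answer: 0

Derivation:
unit clause [3] forces x3=T; simplify:
  satisfied 2 clause(s); 5 remain; assigned so far: [3]
unit clause [1] forces x1=T; simplify:
  drop -1 from [6, -1] -> [6]
  drop -1 from [-2, -6, -1] -> [-2, -6]
  satisfied 2 clause(s); 3 remain; assigned so far: [1, 3]
unit clause [6] forces x6=T; simplify:
  drop -6 from [-2, -6] -> [-2]
  satisfied 1 clause(s); 2 remain; assigned so far: [1, 3, 6]
unit clause [-2] forces x2=F; simplify:
  satisfied 2 clause(s); 0 remain; assigned so far: [1, 2, 3, 6]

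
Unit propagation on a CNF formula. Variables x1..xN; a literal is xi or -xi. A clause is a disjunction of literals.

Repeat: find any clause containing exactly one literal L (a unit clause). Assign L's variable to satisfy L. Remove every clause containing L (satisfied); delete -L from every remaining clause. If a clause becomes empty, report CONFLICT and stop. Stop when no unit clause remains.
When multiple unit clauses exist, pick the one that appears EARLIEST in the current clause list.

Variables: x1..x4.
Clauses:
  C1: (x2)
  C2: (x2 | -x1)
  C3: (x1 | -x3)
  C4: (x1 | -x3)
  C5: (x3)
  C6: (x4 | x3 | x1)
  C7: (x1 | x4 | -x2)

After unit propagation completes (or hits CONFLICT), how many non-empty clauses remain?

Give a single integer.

unit clause [2] forces x2=T; simplify:
  drop -2 from [1, 4, -2] -> [1, 4]
  satisfied 2 clause(s); 5 remain; assigned so far: [2]
unit clause [3] forces x3=T; simplify:
  drop -3 from [1, -3] -> [1]
  drop -3 from [1, -3] -> [1]
  satisfied 2 clause(s); 3 remain; assigned so far: [2, 3]
unit clause [1] forces x1=T; simplify:
  satisfied 3 clause(s); 0 remain; assigned so far: [1, 2, 3]

Answer: 0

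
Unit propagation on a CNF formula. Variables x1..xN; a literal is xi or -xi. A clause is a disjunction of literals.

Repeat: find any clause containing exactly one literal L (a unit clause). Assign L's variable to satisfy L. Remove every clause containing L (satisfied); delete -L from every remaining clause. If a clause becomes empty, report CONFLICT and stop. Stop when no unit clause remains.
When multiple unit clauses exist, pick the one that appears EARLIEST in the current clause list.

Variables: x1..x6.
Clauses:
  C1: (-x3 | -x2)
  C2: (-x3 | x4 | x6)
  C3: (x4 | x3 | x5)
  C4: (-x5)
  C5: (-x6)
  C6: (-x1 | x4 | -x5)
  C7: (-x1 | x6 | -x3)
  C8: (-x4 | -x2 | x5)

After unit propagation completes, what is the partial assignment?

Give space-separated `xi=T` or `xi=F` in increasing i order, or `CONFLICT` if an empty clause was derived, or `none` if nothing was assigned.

unit clause [-5] forces x5=F; simplify:
  drop 5 from [4, 3, 5] -> [4, 3]
  drop 5 from [-4, -2, 5] -> [-4, -2]
  satisfied 2 clause(s); 6 remain; assigned so far: [5]
unit clause [-6] forces x6=F; simplify:
  drop 6 from [-3, 4, 6] -> [-3, 4]
  drop 6 from [-1, 6, -3] -> [-1, -3]
  satisfied 1 clause(s); 5 remain; assigned so far: [5, 6]

Answer: x5=F x6=F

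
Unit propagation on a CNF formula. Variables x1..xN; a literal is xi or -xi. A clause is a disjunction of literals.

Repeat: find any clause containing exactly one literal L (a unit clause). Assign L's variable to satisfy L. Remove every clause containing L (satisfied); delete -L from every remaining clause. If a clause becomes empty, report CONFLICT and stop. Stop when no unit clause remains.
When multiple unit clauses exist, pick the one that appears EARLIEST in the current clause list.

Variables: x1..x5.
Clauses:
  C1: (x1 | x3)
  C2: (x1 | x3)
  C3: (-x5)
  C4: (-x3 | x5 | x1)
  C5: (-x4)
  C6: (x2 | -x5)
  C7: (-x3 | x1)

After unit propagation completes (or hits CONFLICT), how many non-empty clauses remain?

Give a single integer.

Answer: 4

Derivation:
unit clause [-5] forces x5=F; simplify:
  drop 5 from [-3, 5, 1] -> [-3, 1]
  satisfied 2 clause(s); 5 remain; assigned so far: [5]
unit clause [-4] forces x4=F; simplify:
  satisfied 1 clause(s); 4 remain; assigned so far: [4, 5]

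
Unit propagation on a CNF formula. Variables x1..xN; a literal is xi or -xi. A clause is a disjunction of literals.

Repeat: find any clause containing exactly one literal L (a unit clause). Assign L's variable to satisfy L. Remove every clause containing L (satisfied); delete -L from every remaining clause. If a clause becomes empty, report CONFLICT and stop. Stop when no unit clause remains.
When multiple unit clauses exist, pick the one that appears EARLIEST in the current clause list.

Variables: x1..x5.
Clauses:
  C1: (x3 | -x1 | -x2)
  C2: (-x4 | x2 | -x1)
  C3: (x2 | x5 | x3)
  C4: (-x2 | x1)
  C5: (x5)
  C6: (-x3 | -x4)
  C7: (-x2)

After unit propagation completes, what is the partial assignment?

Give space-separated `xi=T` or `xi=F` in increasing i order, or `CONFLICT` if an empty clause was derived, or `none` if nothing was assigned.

unit clause [5] forces x5=T; simplify:
  satisfied 2 clause(s); 5 remain; assigned so far: [5]
unit clause [-2] forces x2=F; simplify:
  drop 2 from [-4, 2, -1] -> [-4, -1]
  satisfied 3 clause(s); 2 remain; assigned so far: [2, 5]

Answer: x2=F x5=T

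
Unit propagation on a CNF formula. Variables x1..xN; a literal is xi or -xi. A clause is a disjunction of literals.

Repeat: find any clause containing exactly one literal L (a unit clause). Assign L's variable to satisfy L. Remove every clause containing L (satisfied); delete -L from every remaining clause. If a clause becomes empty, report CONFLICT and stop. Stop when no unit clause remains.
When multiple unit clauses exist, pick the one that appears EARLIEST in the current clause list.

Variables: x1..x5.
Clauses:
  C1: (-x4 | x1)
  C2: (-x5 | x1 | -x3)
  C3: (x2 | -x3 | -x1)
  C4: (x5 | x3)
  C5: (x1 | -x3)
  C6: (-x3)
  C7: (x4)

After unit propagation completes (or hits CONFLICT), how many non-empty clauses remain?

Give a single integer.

Answer: 0

Derivation:
unit clause [-3] forces x3=F; simplify:
  drop 3 from [5, 3] -> [5]
  satisfied 4 clause(s); 3 remain; assigned so far: [3]
unit clause [5] forces x5=T; simplify:
  satisfied 1 clause(s); 2 remain; assigned so far: [3, 5]
unit clause [4] forces x4=T; simplify:
  drop -4 from [-4, 1] -> [1]
  satisfied 1 clause(s); 1 remain; assigned so far: [3, 4, 5]
unit clause [1] forces x1=T; simplify:
  satisfied 1 clause(s); 0 remain; assigned so far: [1, 3, 4, 5]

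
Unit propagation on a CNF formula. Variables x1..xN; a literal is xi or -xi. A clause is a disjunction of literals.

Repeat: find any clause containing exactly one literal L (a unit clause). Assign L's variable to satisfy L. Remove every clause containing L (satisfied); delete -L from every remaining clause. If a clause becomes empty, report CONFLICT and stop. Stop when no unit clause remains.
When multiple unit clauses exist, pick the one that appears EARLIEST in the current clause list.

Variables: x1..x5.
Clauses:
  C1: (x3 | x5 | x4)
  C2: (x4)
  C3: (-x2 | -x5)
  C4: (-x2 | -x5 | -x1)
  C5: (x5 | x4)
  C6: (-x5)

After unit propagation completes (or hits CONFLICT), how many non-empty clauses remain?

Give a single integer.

unit clause [4] forces x4=T; simplify:
  satisfied 3 clause(s); 3 remain; assigned so far: [4]
unit clause [-5] forces x5=F; simplify:
  satisfied 3 clause(s); 0 remain; assigned so far: [4, 5]

Answer: 0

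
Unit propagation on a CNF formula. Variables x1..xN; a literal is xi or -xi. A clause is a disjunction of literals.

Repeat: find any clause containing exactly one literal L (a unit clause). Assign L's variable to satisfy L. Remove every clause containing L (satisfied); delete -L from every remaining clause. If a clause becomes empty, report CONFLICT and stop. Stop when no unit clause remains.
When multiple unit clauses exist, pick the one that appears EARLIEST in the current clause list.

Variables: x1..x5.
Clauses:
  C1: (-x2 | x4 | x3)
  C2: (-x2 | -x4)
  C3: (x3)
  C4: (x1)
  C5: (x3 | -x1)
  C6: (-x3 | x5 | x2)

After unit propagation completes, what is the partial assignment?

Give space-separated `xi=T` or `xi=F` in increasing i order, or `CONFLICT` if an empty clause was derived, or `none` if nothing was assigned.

Answer: x1=T x3=T

Derivation:
unit clause [3] forces x3=T; simplify:
  drop -3 from [-3, 5, 2] -> [5, 2]
  satisfied 3 clause(s); 3 remain; assigned so far: [3]
unit clause [1] forces x1=T; simplify:
  satisfied 1 clause(s); 2 remain; assigned so far: [1, 3]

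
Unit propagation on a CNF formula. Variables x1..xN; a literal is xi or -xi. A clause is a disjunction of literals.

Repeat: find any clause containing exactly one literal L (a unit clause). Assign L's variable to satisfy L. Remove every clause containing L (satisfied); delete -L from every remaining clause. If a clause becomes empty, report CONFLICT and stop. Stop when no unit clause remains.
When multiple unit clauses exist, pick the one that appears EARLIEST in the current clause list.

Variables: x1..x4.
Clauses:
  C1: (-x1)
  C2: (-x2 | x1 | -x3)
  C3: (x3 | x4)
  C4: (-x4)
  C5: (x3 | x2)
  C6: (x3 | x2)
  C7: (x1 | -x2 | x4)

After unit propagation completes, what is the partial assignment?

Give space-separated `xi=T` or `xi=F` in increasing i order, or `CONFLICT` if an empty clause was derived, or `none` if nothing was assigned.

Answer: x1=F x2=F x3=T x4=F

Derivation:
unit clause [-1] forces x1=F; simplify:
  drop 1 from [-2, 1, -3] -> [-2, -3]
  drop 1 from [1, -2, 4] -> [-2, 4]
  satisfied 1 clause(s); 6 remain; assigned so far: [1]
unit clause [-4] forces x4=F; simplify:
  drop 4 from [3, 4] -> [3]
  drop 4 from [-2, 4] -> [-2]
  satisfied 1 clause(s); 5 remain; assigned so far: [1, 4]
unit clause [3] forces x3=T; simplify:
  drop -3 from [-2, -3] -> [-2]
  satisfied 3 clause(s); 2 remain; assigned so far: [1, 3, 4]
unit clause [-2] forces x2=F; simplify:
  satisfied 2 clause(s); 0 remain; assigned so far: [1, 2, 3, 4]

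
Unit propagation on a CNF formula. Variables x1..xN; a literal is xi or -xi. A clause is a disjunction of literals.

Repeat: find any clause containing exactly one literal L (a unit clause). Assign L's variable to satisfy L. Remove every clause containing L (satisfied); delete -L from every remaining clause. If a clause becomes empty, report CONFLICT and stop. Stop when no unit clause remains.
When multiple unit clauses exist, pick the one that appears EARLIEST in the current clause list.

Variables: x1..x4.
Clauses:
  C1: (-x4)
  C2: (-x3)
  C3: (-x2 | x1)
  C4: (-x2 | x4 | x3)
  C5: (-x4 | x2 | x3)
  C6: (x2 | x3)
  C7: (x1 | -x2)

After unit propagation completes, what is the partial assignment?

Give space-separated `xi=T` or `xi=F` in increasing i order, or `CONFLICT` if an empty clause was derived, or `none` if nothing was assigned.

unit clause [-4] forces x4=F; simplify:
  drop 4 from [-2, 4, 3] -> [-2, 3]
  satisfied 2 clause(s); 5 remain; assigned so far: [4]
unit clause [-3] forces x3=F; simplify:
  drop 3 from [-2, 3] -> [-2]
  drop 3 from [2, 3] -> [2]
  satisfied 1 clause(s); 4 remain; assigned so far: [3, 4]
unit clause [-2] forces x2=F; simplify:
  drop 2 from [2] -> [] (empty!)
  satisfied 3 clause(s); 1 remain; assigned so far: [2, 3, 4]
CONFLICT (empty clause)

Answer: CONFLICT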